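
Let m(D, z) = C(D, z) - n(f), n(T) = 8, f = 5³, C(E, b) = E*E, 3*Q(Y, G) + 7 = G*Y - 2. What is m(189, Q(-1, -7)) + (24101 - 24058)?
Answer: 35756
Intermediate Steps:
Q(Y, G) = -3 + G*Y/3 (Q(Y, G) = -7/3 + (G*Y - 2)/3 = -7/3 + (-2 + G*Y)/3 = -7/3 + (-⅔ + G*Y/3) = -3 + G*Y/3)
C(E, b) = E²
f = 125
m(D, z) = -8 + D² (m(D, z) = D² - 1*8 = D² - 8 = -8 + D²)
m(189, Q(-1, -7)) + (24101 - 24058) = (-8 + 189²) + (24101 - 24058) = (-8 + 35721) + 43 = 35713 + 43 = 35756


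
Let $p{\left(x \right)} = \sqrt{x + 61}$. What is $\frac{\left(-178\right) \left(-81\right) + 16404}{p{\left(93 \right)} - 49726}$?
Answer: $- \frac{255442462}{412112487} - \frac{5137 \sqrt{154}}{412112487} \approx -0.61999$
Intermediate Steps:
$p{\left(x \right)} = \sqrt{61 + x}$
$\frac{\left(-178\right) \left(-81\right) + 16404}{p{\left(93 \right)} - 49726} = \frac{\left(-178\right) \left(-81\right) + 16404}{\sqrt{61 + 93} - 49726} = \frac{14418 + 16404}{\sqrt{154} - 49726} = \frac{30822}{-49726 + \sqrt{154}}$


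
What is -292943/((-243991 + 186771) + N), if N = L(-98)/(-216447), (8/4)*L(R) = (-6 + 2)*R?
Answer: 9058090503/1769299648 ≈ 5.1196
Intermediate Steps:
L(R) = -2*R (L(R) = ((-6 + 2)*R)/2 = (-4*R)/2 = -2*R)
N = -28/30921 (N = -2*(-98)/(-216447) = 196*(-1/216447) = -28/30921 ≈ -0.00090553)
-292943/((-243991 + 186771) + N) = -292943/((-243991 + 186771) - 28/30921) = -292943/(-57220 - 28/30921) = -292943/(-1769299648/30921) = -292943*(-30921/1769299648) = 9058090503/1769299648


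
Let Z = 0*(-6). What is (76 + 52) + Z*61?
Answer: 128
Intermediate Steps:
Z = 0
(76 + 52) + Z*61 = (76 + 52) + 0*61 = 128 + 0 = 128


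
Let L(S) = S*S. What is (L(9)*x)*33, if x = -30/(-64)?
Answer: 40095/32 ≈ 1253.0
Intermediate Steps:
L(S) = S²
x = 15/32 (x = -30*(-1/64) = 15/32 ≈ 0.46875)
(L(9)*x)*33 = (9²*(15/32))*33 = (81*(15/32))*33 = (1215/32)*33 = 40095/32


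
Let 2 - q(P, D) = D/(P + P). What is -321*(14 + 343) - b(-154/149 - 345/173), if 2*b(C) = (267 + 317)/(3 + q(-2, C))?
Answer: -50165492857/437493 ≈ -1.1467e+5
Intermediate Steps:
q(P, D) = 2 - D/(2*P) (q(P, D) = 2 - D/(P + P) = 2 - D/(2*P))
b(C) = 292/(5 + C/4) (b(C) = ((267 + 317)/(3 + (2 - ½*C/(-2))))/2 = (584/(3 + (2 - ½*C*(-½))))/2 = (584/(3 + (2 + C/4)))/2 = (584/(5 + C/4))/2 = 292/(5 + C/4))
-321*(14 + 343) - b(-154/149 - 345/173) = -321*(14 + 343) - 1168/(20 + (-154/149 - 345/173)) = -321*357 - 1168/(20 + (-154*1/149 - 345*1/173)) = -114597 - 1168/(20 + (-154/149 - 345/173)) = -114597 - 1168/(20 - 78047/25777) = -114597 - 1168/437493/25777 = -114597 - 1168*25777/437493 = -114597 - 1*30107536/437493 = -114597 - 30107536/437493 = -50165492857/437493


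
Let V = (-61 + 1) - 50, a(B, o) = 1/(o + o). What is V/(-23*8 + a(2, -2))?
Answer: 40/67 ≈ 0.59702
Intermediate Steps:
a(B, o) = 1/(2*o)
V = -110 (V = -60 - 50 = -110)
V/(-23*8 + a(2, -2)) = -110/(-23*8 + (½)/(-2)) = -110/(-184 + (½)*(-½)) = -110/(-184 - ¼) = -110/(-737/4) = -110*(-4/737) = 40/67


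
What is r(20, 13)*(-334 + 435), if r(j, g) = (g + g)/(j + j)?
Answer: 1313/20 ≈ 65.650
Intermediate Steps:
r(j, g) = g/j (r(j, g) = (2*g)/((2*j)) = (2*g)*(1/(2*j)) = g/j)
r(20, 13)*(-334 + 435) = (13/20)*(-334 + 435) = (13*(1/20))*101 = (13/20)*101 = 1313/20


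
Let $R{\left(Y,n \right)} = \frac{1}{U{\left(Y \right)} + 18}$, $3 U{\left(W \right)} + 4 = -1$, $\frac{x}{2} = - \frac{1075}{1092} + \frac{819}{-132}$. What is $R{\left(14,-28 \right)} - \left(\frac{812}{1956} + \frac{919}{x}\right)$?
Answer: $\frac{65760396517}{1034564097} \approx 63.563$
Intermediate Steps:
$x = - \frac{43177}{3003}$ ($x = 2 \left(- \frac{1075}{1092} + \frac{819}{-132}\right) = 2 \left(\left(-1075\right) \frac{1}{1092} + 819 \left(- \frac{1}{132}\right)\right) = 2 \left(- \frac{1075}{1092} - \frac{273}{44}\right) = 2 \left(- \frac{43177}{6006}\right) = - \frac{43177}{3003} \approx -14.378$)
$U{\left(W \right)} = - \frac{5}{3}$ ($U{\left(W \right)} = - \frac{4}{3} + \frac{1}{3} \left(-1\right) = - \frac{4}{3} - \frac{1}{3} = - \frac{5}{3}$)
$R{\left(Y,n \right)} = \frac{3}{49}$ ($R{\left(Y,n \right)} = \frac{1}{- \frac{5}{3} + 18} = \frac{1}{\frac{49}{3}} = \frac{3}{49}$)
$R{\left(14,-28 \right)} - \left(\frac{812}{1956} + \frac{919}{x}\right) = \frac{3}{49} - \left(\frac{812}{1956} + \frac{919}{- \frac{43177}{3003}}\right) = \frac{3}{49} - \left(812 \cdot \frac{1}{1956} + 919 \left(- \frac{3003}{43177}\right)\right) = \frac{3}{49} - \left(\frac{203}{489} - \frac{2759757}{43177}\right) = \frac{3}{49} - - \frac{1340756242}{21113553} = \frac{3}{49} + \frac{1340756242}{21113553} = \frac{65760396517}{1034564097}$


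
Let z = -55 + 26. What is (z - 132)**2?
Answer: 25921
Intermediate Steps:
z = -29
(z - 132)**2 = (-29 - 132)**2 = (-161)**2 = 25921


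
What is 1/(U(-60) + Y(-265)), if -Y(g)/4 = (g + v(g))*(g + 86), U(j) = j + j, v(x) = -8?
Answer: -1/195588 ≈ -5.1128e-6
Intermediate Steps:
U(j) = 2*j
Y(g) = -4*(-8 + g)*(86 + g) (Y(g) = -4*(g - 8)*(g + 86) = -4*(-8 + g)*(86 + g))
1/(U(-60) + Y(-265)) = 1/(2*(-60) + (2752 - 312*(-265) - 4*(-265)²)) = 1/(-120 + (2752 + 82680 - 4*70225)) = 1/(-120 + (2752 + 82680 - 280900)) = 1/(-120 - 195468) = 1/(-195588) = -1/195588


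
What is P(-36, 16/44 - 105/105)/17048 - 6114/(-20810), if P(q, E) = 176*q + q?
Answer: -3546231/44346110 ≈ -0.079967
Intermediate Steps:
P(q, E) = 177*q
P(-36, 16/44 - 105/105)/17048 - 6114/(-20810) = (177*(-36))/17048 - 6114/(-20810) = -6372*1/17048 - 6114*(-1/20810) = -1593/4262 + 3057/10405 = -3546231/44346110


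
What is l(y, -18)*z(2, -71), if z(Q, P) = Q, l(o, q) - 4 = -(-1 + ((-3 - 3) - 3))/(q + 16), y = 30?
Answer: -2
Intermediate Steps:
l(o, q) = 4 + 10/(16 + q) (l(o, q) = 4 - (-1 + ((-3 - 3) - 3))/(q + 16) = 4 - (-1 + (-6 - 3))/(16 + q) = 4 - (-1 - 9)/(16 + q) = 4 - (-10)/(16 + q) = 4 + 10/(16 + q))
l(y, -18)*z(2, -71) = (2*(37 + 2*(-18))/(16 - 18))*2 = (2*(37 - 36)/(-2))*2 = (2*(-½)*1)*2 = -1*2 = -2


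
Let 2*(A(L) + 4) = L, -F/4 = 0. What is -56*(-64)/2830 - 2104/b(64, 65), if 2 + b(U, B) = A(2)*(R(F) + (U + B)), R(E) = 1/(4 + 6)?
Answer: 36747856/5508595 ≈ 6.6710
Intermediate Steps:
F = 0 (F = -4*0 = 0)
A(L) = -4 + L/2
R(E) = 1/10
b(U, B) = -23/10 - 3*B - 3*U (b(U, B) = -2 + (-4 + (1/2)*2)*(1/10 + (U + B)) = -2 + (-4 + 1)*(1/10 + (B + U)) = -2 - 3*(1/10 + B + U) = -2 + (-3/10 - 3*B - 3*U) = -23/10 - 3*B - 3*U)
-56*(-64)/2830 - 2104/b(64, 65) = -56*(-64)/2830 - 2104/(-23/10 - 3*65 - 3*64) = 3584*(1/2830) - 2104/(-23/10 - 195 - 192) = 1792/1415 - 2104/(-3893/10) = 1792/1415 - 2104*(-10/3893) = 1792/1415 + 21040/3893 = 36747856/5508595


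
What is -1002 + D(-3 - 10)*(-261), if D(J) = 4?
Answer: -2046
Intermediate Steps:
-1002 + D(-3 - 10)*(-261) = -1002 + 4*(-261) = -1002 - 1044 = -2046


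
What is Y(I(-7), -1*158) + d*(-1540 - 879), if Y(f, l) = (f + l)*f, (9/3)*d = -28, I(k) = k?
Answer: 71197/3 ≈ 23732.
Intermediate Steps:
d = -28/3 (d = (1/3)*(-28) = -28/3 ≈ -9.3333)
Y(f, l) = f*(f + l)
Y(I(-7), -1*158) + d*(-1540 - 879) = -7*(-7 - 1*158) - 28*(-1540 - 879)/3 = -7*(-7 - 158) - 28/3*(-2419) = -7*(-165) + 67732/3 = 1155 + 67732/3 = 71197/3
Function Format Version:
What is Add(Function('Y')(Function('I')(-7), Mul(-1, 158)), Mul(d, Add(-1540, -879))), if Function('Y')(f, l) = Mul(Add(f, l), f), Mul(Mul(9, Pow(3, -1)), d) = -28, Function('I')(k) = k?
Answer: Rational(71197, 3) ≈ 23732.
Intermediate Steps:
d = Rational(-28, 3) (d = Mul(Rational(1, 3), -28) = Rational(-28, 3) ≈ -9.3333)
Function('Y')(f, l) = Mul(f, Add(f, l))
Add(Function('Y')(Function('I')(-7), Mul(-1, 158)), Mul(d, Add(-1540, -879))) = Add(Mul(-7, Add(-7, Mul(-1, 158))), Mul(Rational(-28, 3), Add(-1540, -879))) = Add(Mul(-7, Add(-7, -158)), Mul(Rational(-28, 3), -2419)) = Add(Mul(-7, -165), Rational(67732, 3)) = Add(1155, Rational(67732, 3)) = Rational(71197, 3)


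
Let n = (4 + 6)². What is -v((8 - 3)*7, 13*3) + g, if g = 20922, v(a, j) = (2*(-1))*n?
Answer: 21122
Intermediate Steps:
n = 100 (n = 10² = 100)
v(a, j) = -200 (v(a, j) = (2*(-1))*100 = -2*100 = -200)
-v((8 - 3)*7, 13*3) + g = -1*(-200) + 20922 = 200 + 20922 = 21122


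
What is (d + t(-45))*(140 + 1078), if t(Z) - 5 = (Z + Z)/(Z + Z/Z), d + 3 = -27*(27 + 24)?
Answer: -18394845/11 ≈ -1.6723e+6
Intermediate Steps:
d = -1380 (d = -3 - 27*(27 + 24) = -3 - 27*51 = -3 - 1377 = -1380)
t(Z) = 5 + 2*Z/(1 + Z) (t(Z) = 5 + (Z + Z)/(Z + Z/Z) = 5 + (2*Z)/(Z + 1) = 5 + (2*Z)/(1 + Z) = 5 + 2*Z/(1 + Z))
(d + t(-45))*(140 + 1078) = (-1380 + (5 + 7*(-45))/(1 - 45))*(140 + 1078) = (-1380 + (5 - 315)/(-44))*1218 = (-1380 - 1/44*(-310))*1218 = (-1380 + 155/22)*1218 = -30205/22*1218 = -18394845/11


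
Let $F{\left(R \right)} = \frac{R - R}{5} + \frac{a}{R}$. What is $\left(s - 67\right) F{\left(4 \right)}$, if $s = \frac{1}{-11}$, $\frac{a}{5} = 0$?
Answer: $0$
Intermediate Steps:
$a = 0$ ($a = 5 \cdot 0 = 0$)
$F{\left(R \right)} = 0$ ($F{\left(R \right)} = \frac{R - R}{5} + \frac{0}{R} = 0 \cdot \frac{1}{5} + 0 = 0 + 0 = 0$)
$s = - \frac{1}{11} \approx -0.090909$
$\left(s - 67\right) F{\left(4 \right)} = \left(- \frac{1}{11} - 67\right) 0 = \left(- \frac{738}{11}\right) 0 = 0$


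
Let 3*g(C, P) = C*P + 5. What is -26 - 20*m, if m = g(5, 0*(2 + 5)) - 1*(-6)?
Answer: -538/3 ≈ -179.33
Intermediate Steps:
g(C, P) = 5/3 + C*P/3 (g(C, P) = (C*P + 5)/3 = (5 + C*P)/3 = 5/3 + C*P/3)
m = 23/3 (m = (5/3 + (⅓)*5*(0*(2 + 5))) - 1*(-6) = (5/3 + (⅓)*5*(0*7)) + 6 = (5/3 + (⅓)*5*0) + 6 = (5/3 + 0) + 6 = 5/3 + 6 = 23/3 ≈ 7.6667)
-26 - 20*m = -26 - 20*23/3 = -26 - 460/3 = -538/3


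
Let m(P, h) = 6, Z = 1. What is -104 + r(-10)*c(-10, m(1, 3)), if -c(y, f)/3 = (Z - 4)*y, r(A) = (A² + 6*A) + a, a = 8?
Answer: -4424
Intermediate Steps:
r(A) = 8 + A² + 6*A (r(A) = (A² + 6*A) + 8 = 8 + A² + 6*A)
c(y, f) = 9*y (c(y, f) = -3*(1 - 4)*y = -(-9)*y = 9*y)
-104 + r(-10)*c(-10, m(1, 3)) = -104 + (8 + (-10)² + 6*(-10))*(9*(-10)) = -104 + (8 + 100 - 60)*(-90) = -104 + 48*(-90) = -104 - 4320 = -4424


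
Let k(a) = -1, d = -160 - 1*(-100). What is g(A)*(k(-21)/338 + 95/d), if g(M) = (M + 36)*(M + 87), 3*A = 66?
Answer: -10168937/1014 ≈ -10029.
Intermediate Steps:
A = 22 (A = (1/3)*66 = 22)
d = -60 (d = -160 + 100 = -60)
g(M) = (36 + M)*(87 + M)
g(A)*(k(-21)/338 + 95/d) = (3132 + 22**2 + 123*22)*(-1/338 + 95/(-60)) = (3132 + 484 + 2706)*(-1*1/338 + 95*(-1/60)) = 6322*(-1/338 - 19/12) = 6322*(-3217/2028) = -10168937/1014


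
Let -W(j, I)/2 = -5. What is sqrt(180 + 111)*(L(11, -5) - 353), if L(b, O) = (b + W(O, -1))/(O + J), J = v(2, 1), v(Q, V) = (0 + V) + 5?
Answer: -332*sqrt(291) ≈ -5663.5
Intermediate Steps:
W(j, I) = 10 (W(j, I) = -2*(-5) = 10)
v(Q, V) = 5 + V (v(Q, V) = V + 5 = 5 + V)
J = 6 (J = 5 + 1 = 6)
L(b, O) = (10 + b)/(6 + O) (L(b, O) = (b + 10)/(O + 6) = (10 + b)/(6 + O))
sqrt(180 + 111)*(L(11, -5) - 353) = sqrt(180 + 111)*((10 + 11)/(6 - 5) - 353) = sqrt(291)*(21/1 - 353) = sqrt(291)*(1*21 - 353) = sqrt(291)*(21 - 353) = sqrt(291)*(-332) = -332*sqrt(291)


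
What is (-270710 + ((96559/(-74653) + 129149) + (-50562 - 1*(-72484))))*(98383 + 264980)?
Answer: -3245379114815838/74653 ≈ -4.3473e+10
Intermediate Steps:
(-270710 + ((96559/(-74653) + 129149) + (-50562 - 1*(-72484))))*(98383 + 264980) = (-270710 + ((96559*(-1/74653) + 129149) + (-50562 + 72484)))*363363 = (-270710 + ((-96559/74653 + 129149) + 21922))*363363 = (-270710 + (9641263738/74653 + 21922))*363363 = (-270710 + 11277806804/74653)*363363 = -8931506826/74653*363363 = -3245379114815838/74653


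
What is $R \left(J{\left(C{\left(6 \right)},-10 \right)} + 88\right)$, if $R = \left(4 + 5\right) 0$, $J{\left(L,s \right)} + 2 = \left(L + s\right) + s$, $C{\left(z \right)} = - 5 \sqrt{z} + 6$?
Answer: $0$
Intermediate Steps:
$C{\left(z \right)} = 6 - 5 \sqrt{z}$
$J{\left(L,s \right)} = -2 + L + 2 s$ ($J{\left(L,s \right)} = -2 + \left(\left(L + s\right) + s\right) = -2 + \left(L + 2 s\right) = -2 + L + 2 s$)
$R = 0$ ($R = 9 \cdot 0 = 0$)
$R \left(J{\left(C{\left(6 \right)},-10 \right)} + 88\right) = 0 \left(\left(-2 + \left(6 - 5 \sqrt{6}\right) + 2 \left(-10\right)\right) + 88\right) = 0 \left(\left(-2 + \left(6 - 5 \sqrt{6}\right) - 20\right) + 88\right) = 0 \left(\left(-16 - 5 \sqrt{6}\right) + 88\right) = 0 \left(72 - 5 \sqrt{6}\right) = 0$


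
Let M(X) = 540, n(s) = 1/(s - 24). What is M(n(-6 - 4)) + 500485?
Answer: 501025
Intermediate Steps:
n(s) = 1/(-24 + s)
M(n(-6 - 4)) + 500485 = 540 + 500485 = 501025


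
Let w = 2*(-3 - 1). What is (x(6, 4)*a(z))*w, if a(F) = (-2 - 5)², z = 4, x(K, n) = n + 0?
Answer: -1568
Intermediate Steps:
x(K, n) = n
w = -8 (w = 2*(-4) = -8)
a(F) = 49 (a(F) = (-7)² = 49)
(x(6, 4)*a(z))*w = (4*49)*(-8) = 196*(-8) = -1568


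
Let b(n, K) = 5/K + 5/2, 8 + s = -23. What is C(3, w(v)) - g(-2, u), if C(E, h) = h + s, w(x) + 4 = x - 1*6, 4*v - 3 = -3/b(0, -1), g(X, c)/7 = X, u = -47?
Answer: -519/20 ≈ -25.950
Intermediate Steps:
s = -31 (s = -8 - 23 = -31)
g(X, c) = 7*X
b(n, K) = 5/2 + 5/K (b(n, K) = 5/K + 5*(½) = 5/K + 5/2 = 5/2 + 5/K)
v = 21/20 (v = ¾ + (-3/(5/2 + 5/(-1)))/4 = ¾ + (-3/(5/2 + 5*(-1)))/4 = ¾ + (-3/(5/2 - 5))/4 = ¾ + (-3/(-5/2))/4 = ¾ + (-3*(-⅖))/4 = ¾ + (¼)*(6/5) = ¾ + 3/10 = 21/20 ≈ 1.0500)
w(x) = -10 + x (w(x) = -4 + (x - 1*6) = -4 + (x - 6) = -4 + (-6 + x) = -10 + x)
C(E, h) = -31 + h (C(E, h) = h - 31 = -31 + h)
C(3, w(v)) - g(-2, u) = (-31 + (-10 + 21/20)) - 7*(-2) = (-31 - 179/20) - 1*(-14) = -799/20 + 14 = -519/20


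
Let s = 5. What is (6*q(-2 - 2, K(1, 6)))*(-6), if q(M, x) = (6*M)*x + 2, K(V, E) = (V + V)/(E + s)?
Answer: 936/11 ≈ 85.091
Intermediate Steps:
K(V, E) = 2*V/(5 + E) (K(V, E) = (V + V)/(E + 5) = (2*V)/(5 + E) = 2*V/(5 + E))
q(M, x) = 2 + 6*M*x (q(M, x) = 6*M*x + 2 = 2 + 6*M*x)
(6*q(-2 - 2, K(1, 6)))*(-6) = (6*(2 + 6*(-2 - 2)*(2*1/(5 + 6))))*(-6) = (6*(2 + 6*(-4)*(2*1/11)))*(-6) = (6*(2 + 6*(-4)*(2*1*(1/11))))*(-6) = (6*(2 + 6*(-4)*(2/11)))*(-6) = (6*(2 - 48/11))*(-6) = (6*(-26/11))*(-6) = -156/11*(-6) = 936/11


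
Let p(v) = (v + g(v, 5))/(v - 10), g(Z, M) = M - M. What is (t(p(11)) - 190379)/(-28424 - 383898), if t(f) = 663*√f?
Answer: 190379/412322 - 663*√11/412322 ≈ 0.45639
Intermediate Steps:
g(Z, M) = 0
p(v) = v/(-10 + v) (p(v) = (v + 0)/(v - 10) = v/(-10 + v))
(t(p(11)) - 190379)/(-28424 - 383898) = (663*√(11/(-10 + 11)) - 190379)/(-28424 - 383898) = (663*√(11/1) - 190379)/(-412322) = (663*√(11*1) - 190379)*(-1/412322) = (663*√11 - 190379)*(-1/412322) = (-190379 + 663*√11)*(-1/412322) = 190379/412322 - 663*√11/412322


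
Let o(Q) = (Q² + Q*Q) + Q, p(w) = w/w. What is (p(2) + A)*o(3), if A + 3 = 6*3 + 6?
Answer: 462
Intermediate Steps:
p(w) = 1
o(Q) = Q + 2*Q² (o(Q) = (Q² + Q²) + Q = 2*Q² + Q = Q + 2*Q²)
A = 21 (A = -3 + (6*3 + 6) = -3 + (18 + 6) = -3 + 24 = 21)
(p(2) + A)*o(3) = (1 + 21)*(3*(1 + 2*3)) = 22*(3*(1 + 6)) = 22*(3*7) = 22*21 = 462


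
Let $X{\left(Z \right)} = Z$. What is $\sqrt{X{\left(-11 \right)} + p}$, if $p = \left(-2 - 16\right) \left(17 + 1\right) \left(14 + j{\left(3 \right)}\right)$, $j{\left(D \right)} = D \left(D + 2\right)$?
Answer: $i \sqrt{9407} \approx 96.99 i$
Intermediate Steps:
$j{\left(D \right)} = D \left(2 + D\right)$
$p = -9396$ ($p = \left(-2 - 16\right) \left(17 + 1\right) \left(14 + 3 \left(2 + 3\right)\right) = \left(-18\right) 18 \left(14 + 3 \cdot 5\right) = - 324 \left(14 + 15\right) = \left(-324\right) 29 = -9396$)
$\sqrt{X{\left(-11 \right)} + p} = \sqrt{-11 - 9396} = \sqrt{-9407} = i \sqrt{9407}$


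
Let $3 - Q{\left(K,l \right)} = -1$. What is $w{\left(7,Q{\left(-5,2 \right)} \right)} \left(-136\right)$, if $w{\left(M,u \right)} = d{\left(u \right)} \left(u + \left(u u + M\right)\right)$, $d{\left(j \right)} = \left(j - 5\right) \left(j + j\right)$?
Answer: $29376$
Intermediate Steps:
$Q{\left(K,l \right)} = 4$ ($Q{\left(K,l \right)} = 3 - -1 = 3 + 1 = 4$)
$d{\left(j \right)} = 2 j \left(-5 + j\right)$ ($d{\left(j \right)} = \left(-5 + j\right) 2 j = 2 j \left(-5 + j\right)$)
$w{\left(M,u \right)} = 2 u \left(-5 + u\right) \left(M + u + u^{2}\right)$ ($w{\left(M,u \right)} = 2 u \left(-5 + u\right) \left(u + \left(u u + M\right)\right) = 2 u \left(-5 + u\right) \left(u + \left(u^{2} + M\right)\right) = 2 u \left(-5 + u\right) \left(u + \left(M + u^{2}\right)\right) = 2 u \left(-5 + u\right) \left(M + u + u^{2}\right)$)
$w{\left(7,Q{\left(-5,2 \right)} \right)} \left(-136\right) = 2 \cdot 4 \left(-5 + 4\right) \left(7 + 4 + 4^{2}\right) \left(-136\right) = 2 \cdot 4 \left(-1\right) \left(7 + 4 + 16\right) \left(-136\right) = 2 \cdot 4 \left(-1\right) 27 \left(-136\right) = \left(-216\right) \left(-136\right) = 29376$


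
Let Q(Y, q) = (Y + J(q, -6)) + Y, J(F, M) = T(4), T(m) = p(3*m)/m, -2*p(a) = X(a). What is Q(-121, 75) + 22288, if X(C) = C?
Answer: 44089/2 ≈ 22045.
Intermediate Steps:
p(a) = -a/2
T(m) = -3/2 (T(m) = (-3*m/2)/m = -3/2)
J(F, M) = -3/2
Q(Y, q) = -3/2 + 2*Y (Q(Y, q) = (Y - 3/2) + Y = (-3/2 + Y) + Y = -3/2 + 2*Y)
Q(-121, 75) + 22288 = (-3/2 + 2*(-121)) + 22288 = (-3/2 - 242) + 22288 = -487/2 + 22288 = 44089/2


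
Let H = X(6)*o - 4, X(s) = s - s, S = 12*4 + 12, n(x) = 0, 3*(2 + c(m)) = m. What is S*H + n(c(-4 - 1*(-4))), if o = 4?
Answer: -240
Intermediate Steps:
c(m) = -2 + m/3
S = 60 (S = 48 + 12 = 60)
X(s) = 0
H = -4 (H = 0*4 - 4 = 0 - 4 = -4)
S*H + n(c(-4 - 1*(-4))) = 60*(-4) + 0 = -240 + 0 = -240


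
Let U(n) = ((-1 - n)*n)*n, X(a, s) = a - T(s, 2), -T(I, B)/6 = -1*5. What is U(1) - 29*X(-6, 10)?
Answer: 1042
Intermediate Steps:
T(I, B) = 30 (T(I, B) = -(-6)*5 = -6*(-5) = 30)
X(a, s) = -30 + a (X(a, s) = a - 1*30 = a - 30 = -30 + a)
U(n) = n**2*(-1 - n) (U(n) = (n*(-1 - n))*n = n**2*(-1 - n))
U(1) - 29*X(-6, 10) = 1**2*(-1 - 1*1) - 29*(-30 - 6) = 1*(-1 - 1) - 29*(-36) = 1*(-2) + 1044 = -2 + 1044 = 1042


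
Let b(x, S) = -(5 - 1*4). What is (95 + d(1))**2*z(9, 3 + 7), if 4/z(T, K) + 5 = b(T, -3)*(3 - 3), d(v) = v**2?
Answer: -36864/5 ≈ -7372.8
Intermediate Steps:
b(x, S) = -1 (b(x, S) = -(5 - 4) = -1*1 = -1)
z(T, K) = -4/5 (z(T, K) = 4/(-5 - (3 - 3)) = 4/(-5 - 1*0) = 4/(-5 + 0) = 4/(-5) = 4*(-1/5) = -4/5)
(95 + d(1))**2*z(9, 3 + 7) = (95 + 1**2)**2*(-4/5) = (95 + 1)**2*(-4/5) = 96**2*(-4/5) = 9216*(-4/5) = -36864/5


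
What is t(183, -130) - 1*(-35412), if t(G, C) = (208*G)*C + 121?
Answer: -4912787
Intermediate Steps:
t(G, C) = 121 + 208*C*G (t(G, C) = 208*C*G + 121 = 121 + 208*C*G)
t(183, -130) - 1*(-35412) = (121 + 208*(-130)*183) - 1*(-35412) = (121 - 4948320) + 35412 = -4948199 + 35412 = -4912787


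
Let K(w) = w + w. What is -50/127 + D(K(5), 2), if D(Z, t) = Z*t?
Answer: 2490/127 ≈ 19.606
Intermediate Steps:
K(w) = 2*w
-50/127 + D(K(5), 2) = -50/127 + (2*5)*2 = -50*1/127 + 10*2 = -50/127 + 20 = 2490/127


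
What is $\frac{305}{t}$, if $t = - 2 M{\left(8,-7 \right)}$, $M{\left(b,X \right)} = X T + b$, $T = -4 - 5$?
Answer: $- \frac{305}{142} \approx -2.1479$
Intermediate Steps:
$T = -9$
$M{\left(b,X \right)} = b - 9 X$ ($M{\left(b,X \right)} = X \left(-9\right) + b = - 9 X + b = b - 9 X$)
$t = -142$ ($t = - 2 \left(8 - -63\right) = - 2 \left(8 + 63\right) = \left(-2\right) 71 = -142$)
$\frac{305}{t} = \frac{305}{-142} = 305 \left(- \frac{1}{142}\right) = - \frac{305}{142}$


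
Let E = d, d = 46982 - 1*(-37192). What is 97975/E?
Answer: 97975/84174 ≈ 1.1640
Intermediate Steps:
d = 84174 (d = 46982 + 37192 = 84174)
E = 84174
97975/E = 97975/84174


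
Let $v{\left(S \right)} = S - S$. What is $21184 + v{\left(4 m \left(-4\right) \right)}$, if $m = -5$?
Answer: $21184$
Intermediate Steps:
$v{\left(S \right)} = 0$
$21184 + v{\left(4 m \left(-4\right) \right)} = 21184 + 0 = 21184$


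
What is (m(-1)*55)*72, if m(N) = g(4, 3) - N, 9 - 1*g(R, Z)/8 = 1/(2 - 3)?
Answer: 320760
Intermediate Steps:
g(R, Z) = 80 (g(R, Z) = 72 - 8/(2 - 3) = 72 - 8/(-1) = 72 - 8*(-1) = 72 + 8 = 80)
m(N) = 80 - N
(m(-1)*55)*72 = ((80 - 1*(-1))*55)*72 = ((80 + 1)*55)*72 = (81*55)*72 = 4455*72 = 320760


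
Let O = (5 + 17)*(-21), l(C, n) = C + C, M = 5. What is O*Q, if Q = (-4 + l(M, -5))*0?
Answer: 0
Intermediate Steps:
l(C, n) = 2*C
Q = 0 (Q = (-4 + 2*5)*0 = (-4 + 10)*0 = 6*0 = 0)
O = -462 (O = 22*(-21) = -462)
O*Q = -462*0 = 0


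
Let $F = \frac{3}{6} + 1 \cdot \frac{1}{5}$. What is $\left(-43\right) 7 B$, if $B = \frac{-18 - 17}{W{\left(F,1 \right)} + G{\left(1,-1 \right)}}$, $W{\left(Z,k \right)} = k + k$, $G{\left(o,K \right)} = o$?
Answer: $\frac{10535}{3} \approx 3511.7$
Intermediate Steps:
$F = \frac{7}{10}$ ($F = 3 \cdot \frac{1}{6} + 1 \cdot \frac{1}{5} = \frac{1}{2} + \frac{1}{5} = \frac{7}{10} \approx 0.7$)
$W{\left(Z,k \right)} = 2 k$
$B = - \frac{35}{3}$ ($B = \frac{-18 - 17}{2 \cdot 1 + 1} = - \frac{35}{2 + 1} = - \frac{35}{3} \approx -11.667$)
$\left(-43\right) 7 B = \left(-43\right) 7 \left(- \frac{35}{3}\right) = \left(-301\right) \left(- \frac{35}{3}\right) = \frac{10535}{3}$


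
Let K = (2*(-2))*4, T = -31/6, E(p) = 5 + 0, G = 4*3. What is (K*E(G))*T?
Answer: 1240/3 ≈ 413.33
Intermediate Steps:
G = 12
E(p) = 5
T = -31/6 (T = -31*⅙ = -31/6 ≈ -5.1667)
K = -16 (K = -4*4 = -16)
(K*E(G))*T = -16*5*(-31/6) = -80*(-31/6) = 1240/3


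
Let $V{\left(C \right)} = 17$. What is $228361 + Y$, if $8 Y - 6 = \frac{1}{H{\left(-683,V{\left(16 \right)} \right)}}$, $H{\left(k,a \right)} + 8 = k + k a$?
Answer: $\frac{22474449987}{98416} \approx 2.2836 \cdot 10^{5}$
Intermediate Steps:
$H{\left(k,a \right)} = -8 + k + a k$ ($H{\left(k,a \right)} = -8 + \left(k + k a\right) = -8 + \left(k + a k\right) = -8 + k + a k$)
$Y = \frac{73811}{98416}$ ($Y = \frac{3}{4} + \frac{1}{8 \left(-8 - 683 + 17 \left(-683\right)\right)} = \frac{3}{4} + \frac{1}{8 \left(-8 - 683 - 11611\right)} = \frac{3}{4} + \frac{1}{8 \left(-12302\right)} = \frac{3}{4} + \frac{1}{8} \left(- \frac{1}{12302}\right) = \frac{3}{4} - \frac{1}{98416} = \frac{73811}{98416} \approx 0.74999$)
$228361 + Y = 228361 + \frac{73811}{98416} = \frac{22474449987}{98416}$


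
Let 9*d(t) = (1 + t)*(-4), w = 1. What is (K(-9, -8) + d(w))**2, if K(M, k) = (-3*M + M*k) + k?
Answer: 657721/81 ≈ 8120.0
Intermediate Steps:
d(t) = -4/9 - 4*t/9 (d(t) = ((1 + t)*(-4))/9 = (-4 - 4*t)/9 = -4/9 - 4*t/9)
K(M, k) = k - 3*M + M*k
(K(-9, -8) + d(w))**2 = ((-8 - 3*(-9) - 9*(-8)) + (-4/9 - 4/9*1))**2 = ((-8 + 27 + 72) + (-4/9 - 4/9))**2 = (91 - 8/9)**2 = (811/9)**2 = 657721/81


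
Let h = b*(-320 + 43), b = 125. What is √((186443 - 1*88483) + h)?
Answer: √63335 ≈ 251.66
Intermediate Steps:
h = -34625 (h = 125*(-320 + 43) = 125*(-277) = -34625)
√((186443 - 1*88483) + h) = √((186443 - 1*88483) - 34625) = √((186443 - 88483) - 34625) = √(97960 - 34625) = √63335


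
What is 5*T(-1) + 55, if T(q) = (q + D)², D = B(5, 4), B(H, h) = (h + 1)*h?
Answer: 1860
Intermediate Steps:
B(H, h) = h*(1 + h) (B(H, h) = (1 + h)*h = h*(1 + h))
D = 20 (D = 4*(1 + 4) = 4*5 = 20)
T(q) = (20 + q)² (T(q) = (q + 20)² = (20 + q)²)
5*T(-1) + 55 = 5*(20 - 1)² + 55 = 5*19² + 55 = 5*361 + 55 = 1805 + 55 = 1860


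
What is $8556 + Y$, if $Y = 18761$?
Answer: $27317$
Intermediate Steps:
$8556 + Y = 8556 + 18761 = 27317$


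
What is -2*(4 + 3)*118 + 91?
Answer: -1561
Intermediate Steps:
-2*(4 + 3)*118 + 91 = -2*7*118 + 91 = -14*118 + 91 = -1652 + 91 = -1561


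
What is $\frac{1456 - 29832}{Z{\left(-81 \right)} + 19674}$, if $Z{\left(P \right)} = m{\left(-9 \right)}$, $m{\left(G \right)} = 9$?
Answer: $- \frac{28376}{19683} \approx -1.4417$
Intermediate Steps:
$Z{\left(P \right)} = 9$
$\frac{1456 - 29832}{Z{\left(-81 \right)} + 19674} = \frac{1456 - 29832}{9 + 19674} = - \frac{28376}{19683}$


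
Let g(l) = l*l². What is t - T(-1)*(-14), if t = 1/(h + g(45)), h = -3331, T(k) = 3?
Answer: 3687349/87794 ≈ 42.000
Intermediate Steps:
g(l) = l³
t = 1/87794 (t = 1/(-3331 + 45³) = 1/(-3331 + 91125) = 1/87794 ≈ 1.1390e-5)
t - T(-1)*(-14) = 1/87794 - 3*(-14) = 1/87794 - 1*(-42) = 1/87794 + 42 = 3687349/87794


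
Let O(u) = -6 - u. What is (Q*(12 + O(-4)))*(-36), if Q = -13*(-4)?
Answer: -18720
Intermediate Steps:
Q = 52
(Q*(12 + O(-4)))*(-36) = (52*(12 + (-6 - 1*(-4))))*(-36) = (52*(12 + (-6 + 4)))*(-36) = (52*(12 - 2))*(-36) = (52*10)*(-36) = 520*(-36) = -18720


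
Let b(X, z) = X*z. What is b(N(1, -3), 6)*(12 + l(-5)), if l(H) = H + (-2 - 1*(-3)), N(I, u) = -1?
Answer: -48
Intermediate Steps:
l(H) = 1 + H (l(H) = H + (-2 + 3) = H + 1 = 1 + H)
b(N(1, -3), 6)*(12 + l(-5)) = (-1*6)*(12 + (1 - 5)) = -6*(12 - 4) = -6*8 = -48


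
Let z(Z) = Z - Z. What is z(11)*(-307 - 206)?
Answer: 0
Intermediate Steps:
z(Z) = 0
z(11)*(-307 - 206) = 0*(-307 - 206) = 0*(-513) = 0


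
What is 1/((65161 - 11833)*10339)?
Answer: 1/551358192 ≈ 1.8137e-9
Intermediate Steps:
1/((65161 - 11833)*10339) = (1/10339)/53328 = (1/53328)*(1/10339) = 1/551358192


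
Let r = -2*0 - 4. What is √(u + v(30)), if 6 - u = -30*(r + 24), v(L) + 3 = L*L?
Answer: 3*√167 ≈ 38.769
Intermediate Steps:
r = -4 (r = 0 - 4 = -4)
v(L) = -3 + L² (v(L) = -3 + L*L = -3 + L²)
u = 606 (u = 6 - (-30)*(-4 + 24) = 6 - (-30)*20 = 6 - 1*(-600) = 6 + 600 = 606)
√(u + v(30)) = √(606 + (-3 + 30²)) = √(606 + (-3 + 900)) = √(606 + 897) = √1503 = 3*√167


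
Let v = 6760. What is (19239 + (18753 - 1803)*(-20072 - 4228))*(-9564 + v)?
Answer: 1154871593844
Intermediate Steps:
(19239 + (18753 - 1803)*(-20072 - 4228))*(-9564 + v) = (19239 + (18753 - 1803)*(-20072 - 4228))*(-9564 + 6760) = (19239 + 16950*(-24300))*(-2804) = (19239 - 411885000)*(-2804) = -411865761*(-2804) = 1154871593844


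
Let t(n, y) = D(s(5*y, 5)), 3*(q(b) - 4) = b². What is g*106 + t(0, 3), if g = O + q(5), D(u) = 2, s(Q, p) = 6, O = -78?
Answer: -20876/3 ≈ -6958.7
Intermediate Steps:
q(b) = 4 + b²/3
t(n, y) = 2
g = -197/3 (g = -78 + (4 + (⅓)*5²) = -78 + (4 + (⅓)*25) = -78 + (4 + 25/3) = -78 + 37/3 = -197/3 ≈ -65.667)
g*106 + t(0, 3) = -197/3*106 + 2 = -20882/3 + 2 = -20876/3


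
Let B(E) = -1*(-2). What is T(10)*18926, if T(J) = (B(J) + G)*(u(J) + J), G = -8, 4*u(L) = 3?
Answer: -1220727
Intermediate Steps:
u(L) = ¾ (u(L) = (¼)*3 = ¾)
B(E) = 2
T(J) = -9/2 - 6*J (T(J) = (2 - 8)*(¾ + J) = -6*(¾ + J) = -9/2 - 6*J)
T(10)*18926 = (-9/2 - 6*10)*18926 = (-9/2 - 60)*18926 = -129/2*18926 = -1220727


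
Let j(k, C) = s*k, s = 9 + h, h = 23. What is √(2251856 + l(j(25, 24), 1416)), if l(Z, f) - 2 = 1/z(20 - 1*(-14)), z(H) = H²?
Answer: √2603147849/34 ≈ 1500.6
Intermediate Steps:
s = 32 (s = 9 + 23 = 32)
j(k, C) = 32*k
l(Z, f) = 2313/1156 (l(Z, f) = 2 + 1/((20 - 1*(-14))²) = 2 + 1/((20 + 14)²) = 2 + 1/(34²) = 2 + 1/1156 = 2313/1156)
√(2251856 + l(j(25, 24), 1416)) = √(2251856 + 2313/1156) = √(2603147849/1156) = √2603147849/34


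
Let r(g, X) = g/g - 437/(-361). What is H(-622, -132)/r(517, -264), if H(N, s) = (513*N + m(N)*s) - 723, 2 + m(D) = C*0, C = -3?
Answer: -2023785/14 ≈ -1.4456e+5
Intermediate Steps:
m(D) = -2 (m(D) = -2 - 3*0 = -2 + 0 = -2)
r(g, X) = 42/19 (r(g, X) = 1 - 437*(-1/361) = 1 + 23/19 = 42/19)
H(N, s) = -723 - 2*s + 513*N (H(N, s) = (513*N - 2*s) - 723 = (-2*s + 513*N) - 723 = -723 - 2*s + 513*N)
H(-622, -132)/r(517, -264) = (-723 - 2*(-132) + 513*(-622))/(42/19) = (-723 + 264 - 319086)*(19/42) = -319545*19/42 = -2023785/14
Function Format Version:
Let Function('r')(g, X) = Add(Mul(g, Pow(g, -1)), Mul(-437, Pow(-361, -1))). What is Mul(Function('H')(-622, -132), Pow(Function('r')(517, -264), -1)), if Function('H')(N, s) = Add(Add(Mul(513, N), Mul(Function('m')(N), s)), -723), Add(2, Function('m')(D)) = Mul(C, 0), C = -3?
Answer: Rational(-2023785, 14) ≈ -1.4456e+5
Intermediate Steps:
Function('m')(D) = -2 (Function('m')(D) = Add(-2, Mul(-3, 0)) = Add(-2, 0) = -2)
Function('r')(g, X) = Rational(42, 19) (Function('r')(g, X) = Add(1, Mul(-437, Rational(-1, 361))) = Add(1, Rational(23, 19)) = Rational(42, 19))
Function('H')(N, s) = Add(-723, Mul(-2, s), Mul(513, N)) (Function('H')(N, s) = Add(Add(Mul(513, N), Mul(-2, s)), -723) = Add(Add(Mul(-2, s), Mul(513, N)), -723) = Add(-723, Mul(-2, s), Mul(513, N)))
Mul(Function('H')(-622, -132), Pow(Function('r')(517, -264), -1)) = Mul(Add(-723, Mul(-2, -132), Mul(513, -622)), Pow(Rational(42, 19), -1)) = Mul(Add(-723, 264, -319086), Rational(19, 42)) = Mul(-319545, Rational(19, 42)) = Rational(-2023785, 14)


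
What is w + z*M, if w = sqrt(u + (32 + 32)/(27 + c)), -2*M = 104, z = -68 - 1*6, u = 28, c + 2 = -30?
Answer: 3848 + 2*sqrt(95)/5 ≈ 3851.9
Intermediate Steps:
c = -32 (c = -2 - 30 = -32)
z = -74 (z = -68 - 6 = -74)
M = -52 (M = -1/2*104 = -52)
w = 2*sqrt(95)/5 (w = sqrt(28 + (32 + 32)/(27 - 32)) = sqrt(28 + 64/(-5)) = sqrt(28 + 64*(-1/5)) = sqrt(28 - 64/5) = sqrt(76/5) = 2*sqrt(95)/5 ≈ 3.8987)
w + z*M = 2*sqrt(95)/5 - 74*(-52) = 2*sqrt(95)/5 + 3848 = 3848 + 2*sqrt(95)/5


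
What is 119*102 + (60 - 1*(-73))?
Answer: 12271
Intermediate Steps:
119*102 + (60 - 1*(-73)) = 12138 + (60 + 73) = 12138 + 133 = 12271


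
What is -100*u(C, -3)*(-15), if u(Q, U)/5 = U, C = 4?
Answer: -22500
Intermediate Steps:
u(Q, U) = 5*U
-100*u(C, -3)*(-15) = -500*(-3)*(-15) = -100*(-15)*(-15) = 1500*(-15) = -22500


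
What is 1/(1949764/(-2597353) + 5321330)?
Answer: 2597353/13821370489726 ≈ 1.8792e-7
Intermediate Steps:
1/(1949764/(-2597353) + 5321330) = 1/(1949764*(-1/2597353) + 5321330) = 1/(-1949764/2597353 + 5321330) = 1/(13821370489726/2597353) = 2597353/13821370489726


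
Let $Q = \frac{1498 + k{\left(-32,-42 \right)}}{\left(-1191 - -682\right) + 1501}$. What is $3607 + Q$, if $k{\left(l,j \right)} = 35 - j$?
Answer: $\frac{3579719}{992} \approx 3608.6$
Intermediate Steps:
$Q = \frac{1575}{992}$ ($Q = \frac{1498 + \left(35 - -42\right)}{\left(-1191 - -682\right) + 1501} = \frac{1498 + \left(35 + 42\right)}{\left(-1191 + 682\right) + 1501} = \frac{1498 + 77}{-509 + 1501} = \frac{1575}{992} \approx 1.5877$)
$3607 + Q = 3607 + \frac{1575}{992} = \frac{3579719}{992}$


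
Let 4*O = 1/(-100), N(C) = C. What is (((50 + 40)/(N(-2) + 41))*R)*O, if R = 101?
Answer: -303/520 ≈ -0.58269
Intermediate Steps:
O = -1/400 (O = (1/4)/(-100) = (1/4)*(-1/100) = -1/400 ≈ -0.0025000)
(((50 + 40)/(N(-2) + 41))*R)*O = (((50 + 40)/(-2 + 41))*101)*(-1/400) = ((90/39)*101)*(-1/400) = ((90*(1/39))*101)*(-1/400) = ((30/13)*101)*(-1/400) = (3030/13)*(-1/400) = -303/520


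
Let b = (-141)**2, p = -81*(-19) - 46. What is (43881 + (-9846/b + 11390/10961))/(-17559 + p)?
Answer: -1062497196145/389003632034 ≈ -2.7313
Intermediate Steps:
p = 1493 (p = 1539 - 46 = 1493)
b = 19881
(43881 + (-9846/b + 11390/10961))/(-17559 + p) = (43881 + (-9846/19881 + 11390/10961))/(-17559 + 1493) = (43881 + (-9846*1/19881 + 11390*(1/10961)))/(-16066) = (43881 + (-1094/2209 + 11390/10961))*(-1/16066) = (43881 + 13169176/24212849)*(-1/16066) = (1062497196145/24212849)*(-1/16066) = -1062497196145/389003632034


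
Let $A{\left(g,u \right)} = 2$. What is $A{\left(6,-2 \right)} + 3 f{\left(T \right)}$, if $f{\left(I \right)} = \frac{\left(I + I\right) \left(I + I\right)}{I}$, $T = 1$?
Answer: $14$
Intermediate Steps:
$f{\left(I \right)} = 4 I$ ($f{\left(I \right)} = \frac{2 I 2 I}{I} = \frac{4 I^{2}}{I} = 4 I$)
$A{\left(6,-2 \right)} + 3 f{\left(T \right)} = 2 + 3 \cdot 4 \cdot 1 = 2 + 3 \cdot 4 = 2 + 12 = 14$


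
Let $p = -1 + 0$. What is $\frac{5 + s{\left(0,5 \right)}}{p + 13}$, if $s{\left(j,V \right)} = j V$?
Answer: $\frac{5}{12} \approx 0.41667$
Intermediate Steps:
$s{\left(j,V \right)} = V j$
$p = -1$
$\frac{5 + s{\left(0,5 \right)}}{p + 13} = \frac{5 + 5 \cdot 0}{-1 + 13} = \frac{5 + 0}{12} = \frac{1}{12} \cdot 5 = \frac{5}{12}$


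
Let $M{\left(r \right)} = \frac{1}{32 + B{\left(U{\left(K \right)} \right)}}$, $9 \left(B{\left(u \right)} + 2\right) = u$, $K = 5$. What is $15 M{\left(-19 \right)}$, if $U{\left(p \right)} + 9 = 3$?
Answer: $\frac{45}{88} \approx 0.51136$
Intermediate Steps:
$U{\left(p \right)} = -6$ ($U{\left(p \right)} = -9 + 3 = -6$)
$B{\left(u \right)} = -2 + \frac{u}{9}$
$M{\left(r \right)} = \frac{3}{88}$ ($M{\left(r \right)} = \frac{1}{32 + \left(-2 + \frac{1}{9} \left(-6\right)\right)} = \frac{1}{32 - \frac{8}{3}} = \frac{1}{\frac{88}{3}} = \frac{3}{88}$)
$15 M{\left(-19 \right)} = 15 \cdot \frac{3}{88} = \frac{45}{88}$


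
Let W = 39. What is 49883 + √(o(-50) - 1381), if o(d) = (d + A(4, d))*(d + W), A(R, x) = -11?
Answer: 49883 + I*√710 ≈ 49883.0 + 26.646*I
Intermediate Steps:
o(d) = (-11 + d)*(39 + d) (o(d) = (d - 11)*(d + 39) = (-11 + d)*(39 + d))
49883 + √(o(-50) - 1381) = 49883 + √((-429 + (-50)² + 28*(-50)) - 1381) = 49883 + √((-429 + 2500 - 1400) - 1381) = 49883 + √(671 - 1381) = 49883 + √(-710) = 49883 + I*√710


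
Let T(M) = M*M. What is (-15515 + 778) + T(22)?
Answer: -14253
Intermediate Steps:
T(M) = M²
(-15515 + 778) + T(22) = (-15515 + 778) + 22² = -14737 + 484 = -14253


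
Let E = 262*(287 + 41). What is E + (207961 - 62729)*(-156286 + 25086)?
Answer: -19054352464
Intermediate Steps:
E = 85936 (E = 262*328 = 85936)
E + (207961 - 62729)*(-156286 + 25086) = 85936 + (207961 - 62729)*(-156286 + 25086) = 85936 + 145232*(-131200) = 85936 - 19054438400 = -19054352464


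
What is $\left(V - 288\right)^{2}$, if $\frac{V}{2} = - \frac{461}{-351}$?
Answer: $\frac{10033227556}{123201} \approx 81438.0$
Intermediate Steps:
$V = \frac{922}{351}$ ($V = 2 \left(- \frac{461}{-351}\right) = 2 \left(\left(-461\right) \left(- \frac{1}{351}\right)\right) = 2 \cdot \frac{461}{351} = \frac{922}{351} \approx 2.6268$)
$\left(V - 288\right)^{2} = \left(\frac{922}{351} - 288\right)^{2} = \left(- \frac{100166}{351}\right)^{2} = \frac{10033227556}{123201}$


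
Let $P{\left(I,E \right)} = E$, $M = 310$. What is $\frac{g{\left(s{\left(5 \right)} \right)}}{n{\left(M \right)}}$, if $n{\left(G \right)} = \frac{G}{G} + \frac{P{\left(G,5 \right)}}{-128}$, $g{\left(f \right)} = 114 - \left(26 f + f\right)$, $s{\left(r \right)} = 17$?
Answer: $- \frac{14720}{41} \approx -359.02$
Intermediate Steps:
$g{\left(f \right)} = 114 - 27 f$
$n{\left(G \right)} = \frac{123}{128}$ ($n{\left(G \right)} = \frac{G}{G} + \frac{5}{-128} = 1 + 5 \left(- \frac{1}{128}\right) = 1 - \frac{5}{128} = \frac{123}{128}$)
$\frac{g{\left(s{\left(5 \right)} \right)}}{n{\left(M \right)}} = \frac{114 - 459}{\frac{123}{128}} = \left(114 - 459\right) \frac{128}{123} = \left(-345\right) \frac{128}{123} = - \frac{14720}{41}$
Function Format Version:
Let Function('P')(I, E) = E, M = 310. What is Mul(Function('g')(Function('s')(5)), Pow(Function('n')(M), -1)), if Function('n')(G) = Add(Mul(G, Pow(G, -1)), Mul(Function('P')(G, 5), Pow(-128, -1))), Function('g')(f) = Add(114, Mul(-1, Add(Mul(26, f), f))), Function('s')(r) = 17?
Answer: Rational(-14720, 41) ≈ -359.02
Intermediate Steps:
Function('g')(f) = Add(114, Mul(-27, f)) (Function('g')(f) = Add(114, Mul(-1, Mul(27, f))) = Add(114, Mul(-27, f)))
Function('n')(G) = Rational(123, 128) (Function('n')(G) = Add(Mul(G, Pow(G, -1)), Mul(5, Pow(-128, -1))) = Add(1, Mul(5, Rational(-1, 128))) = Add(1, Rational(-5, 128)) = Rational(123, 128))
Mul(Function('g')(Function('s')(5)), Pow(Function('n')(M), -1)) = Mul(Add(114, Mul(-27, 17)), Pow(Rational(123, 128), -1)) = Mul(Add(114, -459), Rational(128, 123)) = Mul(-345, Rational(128, 123)) = Rational(-14720, 41)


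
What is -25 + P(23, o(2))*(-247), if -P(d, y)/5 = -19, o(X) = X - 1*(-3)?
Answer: -23490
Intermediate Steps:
o(X) = 3 + X (o(X) = X + 3 = 3 + X)
P(d, y) = 95 (P(d, y) = -5*(-19) = 95)
-25 + P(23, o(2))*(-247) = -25 + 95*(-247) = -25 - 23465 = -23490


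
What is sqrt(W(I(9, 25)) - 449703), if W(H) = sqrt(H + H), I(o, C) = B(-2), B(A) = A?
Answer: sqrt(-449703 + 2*I) ≈ 0.001 + 670.6*I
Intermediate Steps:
I(o, C) = -2
W(H) = sqrt(2)*sqrt(H) (W(H) = sqrt(2*H) = sqrt(2)*sqrt(H))
sqrt(W(I(9, 25)) - 449703) = sqrt(sqrt(2)*sqrt(-2) - 449703) = sqrt(sqrt(2)*(I*sqrt(2)) - 449703) = sqrt(2*I - 449703) = sqrt(-449703 + 2*I)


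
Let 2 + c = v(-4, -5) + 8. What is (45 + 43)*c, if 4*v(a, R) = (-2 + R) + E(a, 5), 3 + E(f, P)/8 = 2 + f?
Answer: -506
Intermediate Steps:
E(f, P) = -8 + 8*f (E(f, P) = -24 + 8*(2 + f) = -24 + (16 + 8*f) = -8 + 8*f)
v(a, R) = -5/2 + 2*a + R/4 (v(a, R) = ((-2 + R) + (-8 + 8*a))/4 = (-10 + R + 8*a)/4 = -5/2 + 2*a + R/4)
c = -23/4 (c = -2 + ((-5/2 + 2*(-4) + (¼)*(-5)) + 8) = -2 + ((-5/2 - 8 - 5/4) + 8) = -2 + (-47/4 + 8) = -2 - 15/4 = -23/4 ≈ -5.7500)
(45 + 43)*c = (45 + 43)*(-23/4) = 88*(-23/4) = -506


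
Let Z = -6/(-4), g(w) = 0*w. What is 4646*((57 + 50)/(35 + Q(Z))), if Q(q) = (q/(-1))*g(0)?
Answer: 497122/35 ≈ 14203.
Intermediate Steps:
g(w) = 0
Z = 3/2 (Z = -6*(-¼) = 3/2 ≈ 1.5000)
Q(q) = 0 (Q(q) = (q/(-1))*0 = (q*(-1))*0 = -q*0 = 0)
4646*((57 + 50)/(35 + Q(Z))) = 4646*((57 + 50)/(35 + 0)) = 4646*(107/35) = 497122/35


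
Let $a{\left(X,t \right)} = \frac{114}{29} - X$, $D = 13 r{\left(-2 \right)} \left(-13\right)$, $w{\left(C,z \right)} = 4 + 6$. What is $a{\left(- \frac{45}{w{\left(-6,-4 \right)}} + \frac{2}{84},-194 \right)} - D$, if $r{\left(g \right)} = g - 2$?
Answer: $- \frac{406564}{609} \approx -667.59$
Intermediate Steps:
$r{\left(g \right)} = -2 + g$
$w{\left(C,z \right)} = 10$
$D = 676$ ($D = 13 \left(-2 - 2\right) \left(-13\right) = 13 \left(-4\right) \left(-13\right) = \left(-52\right) \left(-13\right) = 676$)
$a{\left(X,t \right)} = \frac{114}{29} - X$ ($a{\left(X,t \right)} = 114 \cdot \frac{1}{29} - X = \frac{114}{29} - X$)
$a{\left(- \frac{45}{w{\left(-6,-4 \right)}} + \frac{2}{84},-194 \right)} - D = \left(\frac{114}{29} - \left(- \frac{45}{10} + \frac{2}{84}\right)\right) - 676 = \left(\frac{114}{29} - \left(\left(-45\right) \frac{1}{10} + 2 \cdot \frac{1}{84}\right)\right) - 676 = \left(\frac{114}{29} - \left(- \frac{9}{2} + \frac{1}{42}\right)\right) - 676 = \left(\frac{114}{29} - - \frac{94}{21}\right) - 676 = \left(\frac{114}{29} + \frac{94}{21}\right) - 676 = \frac{5120}{609} - 676 = - \frac{406564}{609}$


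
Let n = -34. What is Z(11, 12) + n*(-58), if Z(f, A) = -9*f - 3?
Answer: 1870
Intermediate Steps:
Z(f, A) = -3 - 9*f
Z(11, 12) + n*(-58) = (-3 - 9*11) - 34*(-58) = (-3 - 99) + 1972 = -102 + 1972 = 1870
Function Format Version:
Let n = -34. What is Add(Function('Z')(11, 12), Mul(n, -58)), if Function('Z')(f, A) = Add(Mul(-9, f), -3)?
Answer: 1870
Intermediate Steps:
Function('Z')(f, A) = Add(-3, Mul(-9, f))
Add(Function('Z')(11, 12), Mul(n, -58)) = Add(Add(-3, Mul(-9, 11)), Mul(-34, -58)) = Add(Add(-3, -99), 1972) = Add(-102, 1972) = 1870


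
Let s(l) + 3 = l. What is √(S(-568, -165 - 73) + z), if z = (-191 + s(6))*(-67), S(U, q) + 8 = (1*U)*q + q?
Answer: √147534 ≈ 384.10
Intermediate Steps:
s(l) = -3 + l
S(U, q) = -8 + q + U*q (S(U, q) = -8 + ((1*U)*q + q) = -8 + (U*q + q) = -8 + (q + U*q) = -8 + q + U*q)
z = 12596 (z = (-191 + (-3 + 6))*(-67) = (-191 + 3)*(-67) = -188*(-67) = 12596)
√(S(-568, -165 - 73) + z) = √((-8 + (-165 - 73) - 568*(-165 - 73)) + 12596) = √((-8 - 238 - 568*(-238)) + 12596) = √((-8 - 238 + 135184) + 12596) = √(134938 + 12596) = √147534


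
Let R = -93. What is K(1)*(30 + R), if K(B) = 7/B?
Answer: -441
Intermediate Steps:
K(1)*(30 + R) = (7/1)*(30 - 93) = (7*1)*(-63) = 7*(-63) = -441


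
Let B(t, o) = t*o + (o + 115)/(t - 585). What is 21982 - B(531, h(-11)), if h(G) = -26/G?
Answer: 12313075/594 ≈ 20729.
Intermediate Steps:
B(t, o) = o*t + (115 + o)/(-585 + t)
21982 - B(531, h(-11)) = 21982 - (115 - 26/(-11) - 26/(-11)*531**2 - 585*(-26/(-11))*531)/(-585 + 531) = 21982 - (115 - 26*(-1/11) - 26*(-1/11)*281961 - 585*(-26*(-1/11))*531)/(-54) = 21982 - (-1)*(115 + 26/11 + (26/11)*281961 - 585*26/11*531)/54 = 21982 - (-1)*(115 + 26/11 + 7330986/11 - 8076510/11)/54 = 21982 - (-1)*(-744233)/(54*11) = 21982 - 1*744233/594 = 21982 - 744233/594 = 12313075/594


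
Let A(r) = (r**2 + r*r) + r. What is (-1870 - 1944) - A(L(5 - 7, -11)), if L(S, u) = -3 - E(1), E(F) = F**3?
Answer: -3842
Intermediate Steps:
L(S, u) = -4 (L(S, u) = -3 - 1*1**3 = -3 - 1*1 = -3 - 1 = -4)
A(r) = r + 2*r**2 (A(r) = (r**2 + r**2) + r = 2*r**2 + r = r + 2*r**2)
(-1870 - 1944) - A(L(5 - 7, -11)) = (-1870 - 1944) - (-4)*(1 + 2*(-4)) = -3814 - (-4)*(1 - 8) = -3814 - (-4)*(-7) = -3814 - 1*28 = -3814 - 28 = -3842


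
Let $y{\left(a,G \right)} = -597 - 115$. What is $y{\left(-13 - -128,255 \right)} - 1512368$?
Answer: $-1513080$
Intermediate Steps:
$y{\left(a,G \right)} = -712$
$y{\left(-13 - -128,255 \right)} - 1512368 = -712 - 1512368 = -1513080$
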